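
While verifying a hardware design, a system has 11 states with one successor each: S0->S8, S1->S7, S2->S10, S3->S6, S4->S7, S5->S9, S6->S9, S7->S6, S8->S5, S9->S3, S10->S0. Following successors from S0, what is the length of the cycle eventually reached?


Trace from S0 until a state repeats:
  S0 -> S8 -> S5 -> S9 -> S3 -> S6 -> S9
S9 first seen at step 3, revisited at step 6.
Cycle length = 6 - 3 = 3

3


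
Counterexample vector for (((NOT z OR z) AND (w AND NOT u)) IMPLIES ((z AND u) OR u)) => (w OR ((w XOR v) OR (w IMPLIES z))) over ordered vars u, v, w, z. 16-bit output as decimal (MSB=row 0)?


F1 = (((NOT z OR z) AND (w AND NOT u)) IMPLIES ((z AND u) OR u))
F2 = (w OR ((w XOR v) OR (w IMPLIES z)))
Counterexample to F1=>F2 is where F1=1 and F2=0.
Evaluate each row (bits = u,v,w,z, MSB first):
  row 0 [0000]: F1=1 F2=1 -> F1&~F2 -> 0
  row 1 [0001]: F1=1 F2=1 -> F1&~F2 -> 0
  row 2 [0010]: F1=0 F2=1 -> F1&~F2 -> 0
  row 3 [0011]: F1=0 F2=1 -> F1&~F2 -> 0
  row 4 [0100]: F1=1 F2=1 -> F1&~F2 -> 0
  row 5 [0101]: F1=1 F2=1 -> F1&~F2 -> 0
  row 6 [0110]: F1=0 F2=1 -> F1&~F2 -> 0
  row 7 [0111]: F1=0 F2=1 -> F1&~F2 -> 0
  row 8 [1000]: F1=1 F2=1 -> F1&~F2 -> 0
  row 9 [1001]: F1=1 F2=1 -> F1&~F2 -> 0
  row 10 [1010]: F1=1 F2=1 -> F1&~F2 -> 0
  row 11 [1011]: F1=1 F2=1 -> F1&~F2 -> 0
  row 12 [1100]: F1=1 F2=1 -> F1&~F2 -> 0
  row 13 [1101]: F1=1 F2=1 -> F1&~F2 -> 0
  row 14 [1110]: F1=1 F2=1 -> F1&~F2 -> 0
  row 15 [1111]: F1=1 F2=1 -> F1&~F2 -> 0
Full result column, 4 rows per line (u,v fixed per line; w,z runs 00..11 left to right):
  rows 0-3 [u,v=00]: 0000  = hex 0
  rows 4-7 [u,v=01]: 0000  = hex 0
  rows 8-11 [u,v=10]: 0000  = hex 0
  rows 12-15 [u,v=11]: 0000  = hex 0
Counterexample vector (row 0 .. row 15) = 0000000000000000
Output column grouped in 4s = 0000 0000 0000 0000 = 0x0000
Convert to decimal digit by digit (value = value*16 + digit):
  0 -> 0
  0*16 + 0 = 0
  0*16 + 0 = 0
  0*16 + 0 = 0
Decimal = 0

0


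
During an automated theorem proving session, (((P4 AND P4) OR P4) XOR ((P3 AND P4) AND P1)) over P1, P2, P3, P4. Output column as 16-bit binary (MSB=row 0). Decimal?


Formula: (((P4 AND P4) OR P4) XOR ((P3 AND P4) AND P1)) over P1, P2, P3, P4 (16 rows)
Evaluate each row (bits = P1,P2,P3,P4, MSB first):
  row 0 [0000]: (((0 AND 0) OR 0) XOR ((0 AND 0) AND 0)) -> 0
  row 1 [0001]: (((1 AND 1) OR 1) XOR ((0 AND 1) AND 0)) -> 1
  row 2 [0010]: (((0 AND 0) OR 0) XOR ((1 AND 0) AND 0)) -> 0
  row 3 [0011]: (((1 AND 1) OR 1) XOR ((1 AND 1) AND 0)) -> 1
  row 4 [0100]: (((0 AND 0) OR 0) XOR ((0 AND 0) AND 0)) -> 0
  row 5 [0101]: (((1 AND 1) OR 1) XOR ((0 AND 1) AND 0)) -> 1
  row 6 [0110]: (((0 AND 0) OR 0) XOR ((1 AND 0) AND 0)) -> 0
  row 7 [0111]: (((1 AND 1) OR 1) XOR ((1 AND 1) AND 0)) -> 1
  row 8 [1000]: (((0 AND 0) OR 0) XOR ((0 AND 0) AND 1)) -> 0
  row 9 [1001]: (((1 AND 1) OR 1) XOR ((0 AND 1) AND 1)) -> 1
  row 10 [1010]: (((0 AND 0) OR 0) XOR ((1 AND 0) AND 1)) -> 0
  row 11 [1011]: (((1 AND 1) OR 1) XOR ((1 AND 1) AND 1)) -> 0
  row 12 [1100]: (((0 AND 0) OR 0) XOR ((0 AND 0) AND 1)) -> 0
  row 13 [1101]: (((1 AND 1) OR 1) XOR ((0 AND 1) AND 1)) -> 1
  row 14 [1110]: (((0 AND 0) OR 0) XOR ((1 AND 0) AND 1)) -> 0
  row 15 [1111]: (((1 AND 1) OR 1) XOR ((1 AND 1) AND 1)) -> 0
Full result column, 4 rows per line (P1,P2 fixed per line; P3,P4 runs 00..11 left to right):
  rows 0-3 [P1,P2=00]: 0101  = hex 5
  rows 4-7 [P1,P2=01]: 0101  = hex 5
  rows 8-11 [P1,P2=10]: 0100  = hex 4
  rows 12-15 [P1,P2=11]: 0100  = hex 4
Output column (row 0 .. row 15) = 0101010101000100
Output column grouped in 4s = 0101 0101 0100 0100 = 0x5544
Convert to decimal digit by digit (value = value*16 + digit):
  5 -> 5
  5*16 + 5 = 85
  85*16 + 4 = 1364
  1364*16 + 4 = 21828
Decimal = 21828

21828


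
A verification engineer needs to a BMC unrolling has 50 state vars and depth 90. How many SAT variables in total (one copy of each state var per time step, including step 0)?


BMC unrolls to depth k, creating one copy of each state var for steps 0..k.
Step count = 90 + 1 = 91 (steps 0 through 90)
Vars per step = 50
Total = 50 * 91 = 4550

4550


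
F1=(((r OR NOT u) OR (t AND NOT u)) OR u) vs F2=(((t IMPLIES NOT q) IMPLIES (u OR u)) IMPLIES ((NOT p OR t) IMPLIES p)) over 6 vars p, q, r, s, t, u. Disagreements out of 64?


F1 = (((r OR NOT u) OR (t AND NOT u)) OR u)
F2 = (((t IMPLIES NOT q) IMPLIES (u OR u)) IMPLIES ((NOT p OR t) IMPLIES p))
Evaluate both on each of 64 rows (bits = p,q,r,s,t,u):
  row 0 [000000]: F1=1 F2=1 -> 0
  row 1 [000001]: F1=1 F2=0 (differ) -> 1
  row 2 [000010]: F1=1 F2=1 -> 0
  row 3 [000011]: F1=1 F2=0 (differ) -> 1
  row 4 [000100]: F1=1 F2=1 -> 0
  (every remaining row is evaluated the same way; all 64 results are listed next)
Full result column, 8 rows per line (p,q,r fixed per line; s,t,u runs 000..111 left to right):
  rows 0-7 [p,q,r=000]: 01010101  (ones: 4)
  rows 8-15 [p,q,r=001]: 01010101  (ones: 4)
  rows 16-23 [p,q,r=010]: 01110111  (ones: 6)
  rows 24-31 [p,q,r=011]: 01110111  (ones: 6)
  rows 32-39 [p,q,r=100]: 00000000  (ones: 0)
  rows 40-47 [p,q,r=101]: 00000000  (ones: 0)
  rows 48-55 [p,q,r=110]: 00000000  (ones: 0)
  rows 56-63 [p,q,r=111]: 00000000  (ones: 0)
Disagreements = 4+4+6+6+0+0+0+0 = 20

20


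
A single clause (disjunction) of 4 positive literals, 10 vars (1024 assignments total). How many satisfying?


Step 1: Total=2^10=1024
Step 2: Unsat when all 4 false: 2^6=64
Step 3: Sat=1024-64=960

960


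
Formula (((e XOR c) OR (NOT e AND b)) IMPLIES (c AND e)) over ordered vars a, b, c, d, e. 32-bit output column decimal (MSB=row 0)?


Formula: (((e XOR c) OR (NOT e AND b)) IMPLIES (c AND e)) over a, b, c, d, e (32 rows)
Evaluate each row (bits = a,b,c,d,e, MSB first):
  row 0 [00000]: (((0 XOR 0) OR (NOT 0 AND 0)) IMPLIES (0 AND 0)) -> 1
  row 1 [00001]: (((1 XOR 0) OR (NOT 1 AND 0)) IMPLIES (0 AND 1)) -> 0
  row 2 [00010]: (((0 XOR 0) OR (NOT 0 AND 0)) IMPLIES (0 AND 0)) -> 1
  row 3 [00011]: (((1 XOR 0) OR (NOT 1 AND 0)) IMPLIES (0 AND 1)) -> 0
  row 4 [00100]: (((0 XOR 1) OR (NOT 0 AND 0)) IMPLIES (1 AND 0)) -> 0
  row 5 [00101]: (((1 XOR 1) OR (NOT 1 AND 0)) IMPLIES (1 AND 1)) -> 1
  row 6 [00110]: (((0 XOR 1) OR (NOT 0 AND 0)) IMPLIES (1 AND 0)) -> 0
  row 7 [00111]: (((1 XOR 1) OR (NOT 1 AND 0)) IMPLIES (1 AND 1)) -> 1
  row 8 [01000]: (((0 XOR 0) OR (NOT 0 AND 1)) IMPLIES (0 AND 0)) -> 0
  row 9 [01001]: (((1 XOR 0) OR (NOT 1 AND 1)) IMPLIES (0 AND 1)) -> 0
  row 10 [01010]: (((0 XOR 0) OR (NOT 0 AND 1)) IMPLIES (0 AND 0)) -> 0
  row 11 [01011]: (((1 XOR 0) OR (NOT 1 AND 1)) IMPLIES (0 AND 1)) -> 0
  row 12 [01100]: (((0 XOR 1) OR (NOT 0 AND 1)) IMPLIES (1 AND 0)) -> 0
  row 13 [01101]: (((1 XOR 1) OR (NOT 1 AND 1)) IMPLIES (1 AND 1)) -> 1
  row 14 [01110]: (((0 XOR 1) OR (NOT 0 AND 1)) IMPLIES (1 AND 0)) -> 0
  row 15 [01111]: (((1 XOR 1) OR (NOT 1 AND 1)) IMPLIES (1 AND 1)) -> 1
  row 16 [10000]: (((0 XOR 0) OR (NOT 0 AND 0)) IMPLIES (0 AND 0)) -> 1
  row 17 [10001]: (((1 XOR 0) OR (NOT 1 AND 0)) IMPLIES (0 AND 1)) -> 0
  row 18 [10010]: (((0 XOR 0) OR (NOT 0 AND 0)) IMPLIES (0 AND 0)) -> 1
  row 19 [10011]: (((1 XOR 0) OR (NOT 1 AND 0)) IMPLIES (0 AND 1)) -> 0
  row 20 [10100]: (((0 XOR 1) OR (NOT 0 AND 0)) IMPLIES (1 AND 0)) -> 0
  row 21 [10101]: (((1 XOR 1) OR (NOT 1 AND 0)) IMPLIES (1 AND 1)) -> 1
  row 22 [10110]: (((0 XOR 1) OR (NOT 0 AND 0)) IMPLIES (1 AND 0)) -> 0
  row 23 [10111]: (((1 XOR 1) OR (NOT 1 AND 0)) IMPLIES (1 AND 1)) -> 1
  row 24 [11000]: (((0 XOR 0) OR (NOT 0 AND 1)) IMPLIES (0 AND 0)) -> 0
  row 25 [11001]: (((1 XOR 0) OR (NOT 1 AND 1)) IMPLIES (0 AND 1)) -> 0
  row 26 [11010]: (((0 XOR 0) OR (NOT 0 AND 1)) IMPLIES (0 AND 0)) -> 0
  row 27 [11011]: (((1 XOR 0) OR (NOT 1 AND 1)) IMPLIES (0 AND 1)) -> 0
  row 28 [11100]: (((0 XOR 1) OR (NOT 0 AND 1)) IMPLIES (1 AND 0)) -> 0
  row 29 [11101]: (((1 XOR 1) OR (NOT 1 AND 1)) IMPLIES (1 AND 1)) -> 1
  row 30 [11110]: (((0 XOR 1) OR (NOT 0 AND 1)) IMPLIES (1 AND 0)) -> 0
  row 31 [11111]: (((1 XOR 1) OR (NOT 1 AND 1)) IMPLIES (1 AND 1)) -> 1
Full result column, 4 rows per line (a,b,c fixed per line; d,e runs 00..11 left to right):
  rows 0-3 [a,b,c=000]: 1010  = hex A
  rows 4-7 [a,b,c=001]: 0101  = hex 5
  rows 8-11 [a,b,c=010]: 0000  = hex 0
  rows 12-15 [a,b,c=011]: 0101  = hex 5
  rows 16-19 [a,b,c=100]: 1010  = hex A
  rows 20-23 [a,b,c=101]: 0101  = hex 5
  rows 24-27 [a,b,c=110]: 0000  = hex 0
  rows 28-31 [a,b,c=111]: 0101  = hex 5
Output column (row 0 .. row 31) = 10100101000001011010010100000101
Output column grouped in 4s = 1010 0101 0000 0101 1010 0101 0000 0101 = 0xA505A505
Convert to decimal digit by digit (value = value*16 + digit):
  A -> 10
  10*16 + 5 = 165
  165*16 + 0 = 2640
  2640*16 + 5 = 42245
  42245*16 + 10 (A) = 675930
  675930*16 + 5 = 10814885
  10814885*16 + 0 = 173038160
  173038160*16 + 5 = 2768610565
Decimal = 2768610565

2768610565


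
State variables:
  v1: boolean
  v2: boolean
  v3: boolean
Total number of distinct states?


State space = product of domain sizes of all variables.
Domain sizes:
  v1 (boolean): 2
  v2 (boolean): 2
  v3 (boolean): 2
Product = 2 * 2 * 2 = 8

8


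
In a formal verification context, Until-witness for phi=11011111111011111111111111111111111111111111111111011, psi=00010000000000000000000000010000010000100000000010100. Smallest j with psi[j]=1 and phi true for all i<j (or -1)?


(phi U psi) at 0: need smallest j with psi[j]=1 and phi[i]=1 for all i in [0,j).
Scan from step 0:
  step 0: phi=1, psi=0 -> continue
  step 1: phi=1, psi=0 -> continue
  step 2: phi=0 -> phi-prefix broken from here
  step 3: psi=1 but phi already failed -> not a witness
  step 27: psi=1 but phi already failed -> not a witness
  step 33: psi=1 but phi already failed -> not a witness
  step 38: psi=1 but phi already failed -> not a witness
  step 48: psi=1 but phi already failed -> not a witness
  step 50: psi=1 but phi already failed -> not a witness
  end of trace: no witness -> -1
Witness step = -1

-1


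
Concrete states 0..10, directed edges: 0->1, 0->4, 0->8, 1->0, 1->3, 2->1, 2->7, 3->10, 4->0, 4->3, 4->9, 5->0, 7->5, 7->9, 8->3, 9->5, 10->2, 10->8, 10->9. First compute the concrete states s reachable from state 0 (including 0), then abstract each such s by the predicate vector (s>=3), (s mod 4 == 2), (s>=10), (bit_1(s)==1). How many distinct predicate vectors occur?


BFS from 0:
Concrete reachable: {0, 1, 2, 3, 4, 5, 7, 8, 9, 10}
Abstract via predicates (s>=3), (s mod 4 == 2), (s>=10), (bit_1(s)==1):
  (0,0,0,0) <- {0, 1}
  (0,1,0,1) <- {2}
  (1,0,0,0) <- {4, 5, 8, 9}
  (1,0,0,1) <- {3, 7}
  (1,1,1,1) <- {10}
Distinct abstract states = 5

5


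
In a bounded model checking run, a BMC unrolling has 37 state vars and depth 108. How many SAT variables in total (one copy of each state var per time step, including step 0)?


BMC unrolls to depth k, creating one copy of each state var for steps 0..k.
Step count = 108 + 1 = 109 (steps 0 through 108)
Vars per step = 37
Total = 37 * 109 = 4033

4033


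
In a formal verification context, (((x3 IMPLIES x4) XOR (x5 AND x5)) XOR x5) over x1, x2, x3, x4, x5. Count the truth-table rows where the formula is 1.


Formula: (((x3 IMPLIES x4) XOR (x5 AND x5)) XOR x5) over 5 vars (32 rows)
Evaluate each row (x1, x2, x3, x4, x5 as bits, MSB first):
  row 0 [00000]: (((0 IMPLIES 0) XOR (0 AND 0)) XOR 0) -> 1
  row 1 [00001]: (((0 IMPLIES 0) XOR (1 AND 1)) XOR 1) -> 1
  row 2 [00010]: (((0 IMPLIES 1) XOR (0 AND 0)) XOR 0) -> 1
  row 3 [00011]: (((0 IMPLIES 1) XOR (1 AND 1)) XOR 1) -> 1
  row 4 [00100]: (((1 IMPLIES 0) XOR (0 AND 0)) XOR 0) -> 0
  row 5 [00101]: (((1 IMPLIES 0) XOR (1 AND 1)) XOR 1) -> 0
  row 6 [00110]: (((1 IMPLIES 1) XOR (0 AND 0)) XOR 0) -> 1
  row 7 [00111]: (((1 IMPLIES 1) XOR (1 AND 1)) XOR 1) -> 1
  row 8 [01000]: (((0 IMPLIES 0) XOR (0 AND 0)) XOR 0) -> 1
  row 9 [01001]: (((0 IMPLIES 0) XOR (1 AND 1)) XOR 1) -> 1
  row 10 [01010]: (((0 IMPLIES 1) XOR (0 AND 0)) XOR 0) -> 1
  row 11 [01011]: (((0 IMPLIES 1) XOR (1 AND 1)) XOR 1) -> 1
  row 12 [01100]: (((1 IMPLIES 0) XOR (0 AND 0)) XOR 0) -> 0
  row 13 [01101]: (((1 IMPLIES 0) XOR (1 AND 1)) XOR 1) -> 0
  row 14 [01110]: (((1 IMPLIES 1) XOR (0 AND 0)) XOR 0) -> 1
  row 15 [01111]: (((1 IMPLIES 1) XOR (1 AND 1)) XOR 1) -> 1
  row 16 [10000]: (((0 IMPLIES 0) XOR (0 AND 0)) XOR 0) -> 1
  row 17 [10001]: (((0 IMPLIES 0) XOR (1 AND 1)) XOR 1) -> 1
  row 18 [10010]: (((0 IMPLIES 1) XOR (0 AND 0)) XOR 0) -> 1
  row 19 [10011]: (((0 IMPLIES 1) XOR (1 AND 1)) XOR 1) -> 1
  row 20 [10100]: (((1 IMPLIES 0) XOR (0 AND 0)) XOR 0) -> 0
  row 21 [10101]: (((1 IMPLIES 0) XOR (1 AND 1)) XOR 1) -> 0
  row 22 [10110]: (((1 IMPLIES 1) XOR (0 AND 0)) XOR 0) -> 1
  row 23 [10111]: (((1 IMPLIES 1) XOR (1 AND 1)) XOR 1) -> 1
  row 24 [11000]: (((0 IMPLIES 0) XOR (0 AND 0)) XOR 0) -> 1
  row 25 [11001]: (((0 IMPLIES 0) XOR (1 AND 1)) XOR 1) -> 1
  row 26 [11010]: (((0 IMPLIES 1) XOR (0 AND 0)) XOR 0) -> 1
  row 27 [11011]: (((0 IMPLIES 1) XOR (1 AND 1)) XOR 1) -> 1
  row 28 [11100]: (((1 IMPLIES 0) XOR (0 AND 0)) XOR 0) -> 0
  row 29 [11101]: (((1 IMPLIES 0) XOR (1 AND 1)) XOR 1) -> 0
  row 30 [11110]: (((1 IMPLIES 1) XOR (0 AND 0)) XOR 0) -> 1
  row 31 [11111]: (((1 IMPLIES 1) XOR (1 AND 1)) XOR 1) -> 1
Full result column, 8 rows per line (x1,x2 fixed per line; x3,x4,x5 runs 000..111 left to right):
  rows 0-7 [x1,x2=00]: 11110011  (ones: 6)
  rows 8-15 [x1,x2=01]: 11110011  (ones: 6)
  rows 16-23 [x1,x2=10]: 11110011  (ones: 6)
  rows 24-31 [x1,x2=11]: 11110011  (ones: 6)
Count of 1-rows = 6+6+6+6 = 24

24


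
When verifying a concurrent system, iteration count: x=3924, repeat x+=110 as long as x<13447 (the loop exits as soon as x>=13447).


Step 1: x goes from 3924 toward 13447 by 110; the body runs while x<13447, so iterations = ceil((bound-start)/step)
Step 2: Distance=9523
Step 3: ceil(9523/110)=87

87


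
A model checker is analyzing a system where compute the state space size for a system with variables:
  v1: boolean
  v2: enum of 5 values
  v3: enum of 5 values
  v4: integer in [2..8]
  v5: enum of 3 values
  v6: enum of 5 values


State space = product of domain sizes of all variables.
Domain sizes:
  v1 (boolean): 2
  v2 (enum of 5 values): 5
  v3 (enum of 5 values): 5
  v4 (integer in [2..8]): 7
  v5 (enum of 3 values): 3
  v6 (enum of 5 values): 5
Product = 2 * 5 * 5 * 7 * 3 * 5 = 5250

5250


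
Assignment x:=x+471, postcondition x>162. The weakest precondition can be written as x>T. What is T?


Formula: wp(x:=E, P) = P[E/x] (substitute E for x in postcondition)
Step 1: Postcondition: x>162
Step 2: Substitute x+471 for x: x+471>162
Step 3: Solve for x: x > 162-471 = -309

-309


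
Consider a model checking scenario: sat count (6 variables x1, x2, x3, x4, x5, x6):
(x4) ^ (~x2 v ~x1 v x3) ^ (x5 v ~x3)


CNF with 3 clauses over 6 vars (64 assignments).
An assignment satisfies CNF iff every clause has >=1 true literal.
Check each row (bits = x1,x2,x3,x4,x5,x6; clause T/F shown):
  row 0 [000000]: clauses=FTT -> 0
  row 1 [000001]: clauses=FTT -> 0
  row 2 [000010]: clauses=FTT -> 0
  row 3 [000011]: clauses=FTT -> 0
  row 4 [000100]: clauses=TTT -> 1
  (every remaining row is evaluated the same way; all 64 results are listed next)
Full result column, 8 rows per line (x1,x2,x3 fixed per line; x4,x5,x6 runs 000..111 left to right):
  rows 0-7 [x1,x2,x3=000]: 00001111  (ones: 4)
  rows 8-15 [x1,x2,x3=001]: 00000011  (ones: 2)
  rows 16-23 [x1,x2,x3=010]: 00001111  (ones: 4)
  rows 24-31 [x1,x2,x3=011]: 00000011  (ones: 2)
  rows 32-39 [x1,x2,x3=100]: 00001111  (ones: 4)
  rows 40-47 [x1,x2,x3=101]: 00000011  (ones: 2)
  rows 48-55 [x1,x2,x3=110]: 00000000  (ones: 0)
  rows 56-63 [x1,x2,x3=111]: 00000011  (ones: 2)
Satisfying assignments = 4+2+4+2+4+2+0+2 = 20

20


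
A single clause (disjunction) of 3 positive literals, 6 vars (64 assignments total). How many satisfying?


Step 1: Total=2^6=64
Step 2: Unsat when all 3 false: 2^3=8
Step 3: Sat=64-8=56

56


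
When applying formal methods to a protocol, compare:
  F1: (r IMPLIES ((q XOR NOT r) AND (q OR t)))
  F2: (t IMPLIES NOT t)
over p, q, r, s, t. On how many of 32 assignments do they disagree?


F1 = (r IMPLIES ((q XOR NOT r) AND (q OR t)))
F2 = (t IMPLIES NOT t)
Evaluate both on each of 32 rows (bits = p,q,r,s,t):
  row 0 [00000]: F1=1 F2=1 -> 0
  row 1 [00001]: F1=1 F2=0 (differ) -> 1
  row 2 [00010]: F1=1 F2=1 -> 0
  row 3 [00011]: F1=1 F2=0 (differ) -> 1
  row 4 [00100]: F1=0 F2=1 (differ) -> 1
  row 5 [00101]: F1=0 F2=0 -> 0
  row 6 [00110]: F1=0 F2=1 (differ) -> 1
  row 7 [00111]: F1=0 F2=0 -> 0
  row 8 [01000]: F1=1 F2=1 -> 0
  row 9 [01001]: F1=1 F2=0 (differ) -> 1
  row 10 [01010]: F1=1 F2=1 -> 0
  row 11 [01011]: F1=1 F2=0 (differ) -> 1
  row 12 [01100]: F1=1 F2=1 -> 0
  row 13 [01101]: F1=1 F2=0 (differ) -> 1
  row 14 [01110]: F1=1 F2=1 -> 0
  row 15 [01111]: F1=1 F2=0 (differ) -> 1
  row 16 [10000]: F1=1 F2=1 -> 0
  row 17 [10001]: F1=1 F2=0 (differ) -> 1
  row 18 [10010]: F1=1 F2=1 -> 0
  row 19 [10011]: F1=1 F2=0 (differ) -> 1
  row 20 [10100]: F1=0 F2=1 (differ) -> 1
  row 21 [10101]: F1=0 F2=0 -> 0
  row 22 [10110]: F1=0 F2=1 (differ) -> 1
  row 23 [10111]: F1=0 F2=0 -> 0
  row 24 [11000]: F1=1 F2=1 -> 0
  row 25 [11001]: F1=1 F2=0 (differ) -> 1
  row 26 [11010]: F1=1 F2=1 -> 0
  row 27 [11011]: F1=1 F2=0 (differ) -> 1
  row 28 [11100]: F1=1 F2=1 -> 0
  row 29 [11101]: F1=1 F2=0 (differ) -> 1
  row 30 [11110]: F1=1 F2=1 -> 0
  row 31 [11111]: F1=1 F2=0 (differ) -> 1
Full result column, 8 rows per line (p,q fixed per line; r,s,t runs 000..111 left to right):
  rows 0-7 [p,q=00]: 01011010  (ones: 4)
  rows 8-15 [p,q=01]: 01010101  (ones: 4)
  rows 16-23 [p,q=10]: 01011010  (ones: 4)
  rows 24-31 [p,q=11]: 01010101  (ones: 4)
Disagreements = 4+4+4+4 = 16

16


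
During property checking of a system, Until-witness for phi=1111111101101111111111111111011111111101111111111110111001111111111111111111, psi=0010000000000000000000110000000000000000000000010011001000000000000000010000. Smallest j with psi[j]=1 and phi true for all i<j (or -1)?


(phi U psi) at 0: need smallest j with psi[j]=1 and phi[i]=1 for all i in [0,j).
Scan from step 0:
  step 0: phi=1, psi=0 -> continue
  step 1: phi=1, psi=0 -> continue
  step 2: psi=1 and phi held for [0,2) -> witness found
Witness step = 2

2


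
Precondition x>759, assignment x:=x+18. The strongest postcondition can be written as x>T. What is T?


Formula: sp(P, x:=E) = exists old_x. (x = E[old_x/x]) AND P[old_x/x] (old_x is the value of x before the assignment; eliminate old_x by solving x = E[old_x/x] for old_x)
Step 1: Precondition P: x>759, i.e. old_x > 759
Step 2: Assignment gives x = old_x + 18, so old_x = x - 18
Step 3: Substitute into P: x - 18 > 759
Step 4: Simplify: x > 759+18 = 777

777


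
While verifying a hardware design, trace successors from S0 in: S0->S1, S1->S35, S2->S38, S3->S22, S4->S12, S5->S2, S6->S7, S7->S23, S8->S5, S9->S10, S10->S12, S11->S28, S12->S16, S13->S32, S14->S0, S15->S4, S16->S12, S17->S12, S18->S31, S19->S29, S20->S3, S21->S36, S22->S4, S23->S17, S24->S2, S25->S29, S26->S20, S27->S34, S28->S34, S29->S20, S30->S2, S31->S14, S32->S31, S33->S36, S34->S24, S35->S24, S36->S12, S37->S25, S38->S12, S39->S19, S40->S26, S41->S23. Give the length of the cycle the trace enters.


Trace from S0 until a state repeats:
  S0 -> S1 -> S35 -> S24 -> S2 -> S38 -> S12 -> S16 -> S12
S12 first seen at step 6, revisited at step 8.
Cycle length = 8 - 6 = 2

2


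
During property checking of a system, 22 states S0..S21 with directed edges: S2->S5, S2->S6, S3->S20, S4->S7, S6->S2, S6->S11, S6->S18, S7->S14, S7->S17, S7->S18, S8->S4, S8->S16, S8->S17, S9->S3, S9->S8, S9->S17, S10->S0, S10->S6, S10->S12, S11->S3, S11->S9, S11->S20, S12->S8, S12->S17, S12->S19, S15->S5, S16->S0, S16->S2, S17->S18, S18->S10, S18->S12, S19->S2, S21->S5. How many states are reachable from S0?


BFS from S0:
  layer 0: {S0}
Reachable set: {S0}
Count = 1

1


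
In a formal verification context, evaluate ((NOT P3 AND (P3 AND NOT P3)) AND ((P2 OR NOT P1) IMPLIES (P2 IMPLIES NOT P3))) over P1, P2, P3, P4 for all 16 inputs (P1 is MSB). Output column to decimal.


Formula: ((NOT P3 AND (P3 AND NOT P3)) AND ((P2 OR NOT P1) IMPLIES (P2 IMPLIES NOT P3))) over P1, P2, P3, P4 (16 rows)
Evaluate each row (bits = P1,P2,P3,P4, MSB first):
  row 0 [0000]: ((NOT 0 AND (0 AND NOT 0)) AND ((0 OR NOT 0) IMPLIES (0 IMPLIES NOT 0))) -> 0
  row 1 [0001]: ((NOT 0 AND (0 AND NOT 0)) AND ((0 OR NOT 0) IMPLIES (0 IMPLIES NOT 0))) -> 0
  row 2 [0010]: ((NOT 1 AND (1 AND NOT 1)) AND ((0 OR NOT 0) IMPLIES (0 IMPLIES NOT 1))) -> 0
  row 3 [0011]: ((NOT 1 AND (1 AND NOT 1)) AND ((0 OR NOT 0) IMPLIES (0 IMPLIES NOT 1))) -> 0
  row 4 [0100]: ((NOT 0 AND (0 AND NOT 0)) AND ((1 OR NOT 0) IMPLIES (1 IMPLIES NOT 0))) -> 0
  row 5 [0101]: ((NOT 0 AND (0 AND NOT 0)) AND ((1 OR NOT 0) IMPLIES (1 IMPLIES NOT 0))) -> 0
  row 6 [0110]: ((NOT 1 AND (1 AND NOT 1)) AND ((1 OR NOT 0) IMPLIES (1 IMPLIES NOT 1))) -> 0
  row 7 [0111]: ((NOT 1 AND (1 AND NOT 1)) AND ((1 OR NOT 0) IMPLIES (1 IMPLIES NOT 1))) -> 0
  row 8 [1000]: ((NOT 0 AND (0 AND NOT 0)) AND ((0 OR NOT 1) IMPLIES (0 IMPLIES NOT 0))) -> 0
  row 9 [1001]: ((NOT 0 AND (0 AND NOT 0)) AND ((0 OR NOT 1) IMPLIES (0 IMPLIES NOT 0))) -> 0
  row 10 [1010]: ((NOT 1 AND (1 AND NOT 1)) AND ((0 OR NOT 1) IMPLIES (0 IMPLIES NOT 1))) -> 0
  row 11 [1011]: ((NOT 1 AND (1 AND NOT 1)) AND ((0 OR NOT 1) IMPLIES (0 IMPLIES NOT 1))) -> 0
  row 12 [1100]: ((NOT 0 AND (0 AND NOT 0)) AND ((1 OR NOT 1) IMPLIES (1 IMPLIES NOT 0))) -> 0
  row 13 [1101]: ((NOT 0 AND (0 AND NOT 0)) AND ((1 OR NOT 1) IMPLIES (1 IMPLIES NOT 0))) -> 0
  row 14 [1110]: ((NOT 1 AND (1 AND NOT 1)) AND ((1 OR NOT 1) IMPLIES (1 IMPLIES NOT 1))) -> 0
  row 15 [1111]: ((NOT 1 AND (1 AND NOT 1)) AND ((1 OR NOT 1) IMPLIES (1 IMPLIES NOT 1))) -> 0
Full result column, 4 rows per line (P1,P2 fixed per line; P3,P4 runs 00..11 left to right):
  rows 0-3 [P1,P2=00]: 0000  = hex 0
  rows 4-7 [P1,P2=01]: 0000  = hex 0
  rows 8-11 [P1,P2=10]: 0000  = hex 0
  rows 12-15 [P1,P2=11]: 0000  = hex 0
Output column (row 0 .. row 15) = 0000000000000000
Output column grouped in 4s = 0000 0000 0000 0000 = 0x0000
Convert to decimal digit by digit (value = value*16 + digit):
  0 -> 0
  0*16 + 0 = 0
  0*16 + 0 = 0
  0*16 + 0 = 0
Decimal = 0

0


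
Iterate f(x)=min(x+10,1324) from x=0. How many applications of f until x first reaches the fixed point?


Step 1: x=0, cap=1324, increment=10
Step 2: x grows by 10 each step until capped at 1324; fixed point is x=1324
Step 3: iterations = ceil(1324/10) = 133

133


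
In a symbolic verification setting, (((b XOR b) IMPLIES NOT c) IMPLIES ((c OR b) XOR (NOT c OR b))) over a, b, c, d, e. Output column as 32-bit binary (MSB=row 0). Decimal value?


Formula: (((b XOR b) IMPLIES NOT c) IMPLIES ((c OR b) XOR (NOT c OR b))) over a, b, c, d, e (32 rows)
Evaluate each row (bits = a,b,c,d,e, MSB first):
  row 0 [00000]: (((0 XOR 0) IMPLIES NOT 0) IMPLIES ((0 OR 0) XOR (NOT 0 OR 0))) -> 1
  row 1 [00001]: (((0 XOR 0) IMPLIES NOT 0) IMPLIES ((0 OR 0) XOR (NOT 0 OR 0))) -> 1
  row 2 [00010]: (((0 XOR 0) IMPLIES NOT 0) IMPLIES ((0 OR 0) XOR (NOT 0 OR 0))) -> 1
  row 3 [00011]: (((0 XOR 0) IMPLIES NOT 0) IMPLIES ((0 OR 0) XOR (NOT 0 OR 0))) -> 1
  row 4 [00100]: (((0 XOR 0) IMPLIES NOT 1) IMPLIES ((1 OR 0) XOR (NOT 1 OR 0))) -> 1
  row 5 [00101]: (((0 XOR 0) IMPLIES NOT 1) IMPLIES ((1 OR 0) XOR (NOT 1 OR 0))) -> 1
  row 6 [00110]: (((0 XOR 0) IMPLIES NOT 1) IMPLIES ((1 OR 0) XOR (NOT 1 OR 0))) -> 1
  row 7 [00111]: (((0 XOR 0) IMPLIES NOT 1) IMPLIES ((1 OR 0) XOR (NOT 1 OR 0))) -> 1
  row 8 [01000]: (((1 XOR 1) IMPLIES NOT 0) IMPLIES ((0 OR 1) XOR (NOT 0 OR 1))) -> 0
  row 9 [01001]: (((1 XOR 1) IMPLIES NOT 0) IMPLIES ((0 OR 1) XOR (NOT 0 OR 1))) -> 0
  row 10 [01010]: (((1 XOR 1) IMPLIES NOT 0) IMPLIES ((0 OR 1) XOR (NOT 0 OR 1))) -> 0
  row 11 [01011]: (((1 XOR 1) IMPLIES NOT 0) IMPLIES ((0 OR 1) XOR (NOT 0 OR 1))) -> 0
  row 12 [01100]: (((1 XOR 1) IMPLIES NOT 1) IMPLIES ((1 OR 1) XOR (NOT 1 OR 1))) -> 0
  row 13 [01101]: (((1 XOR 1) IMPLIES NOT 1) IMPLIES ((1 OR 1) XOR (NOT 1 OR 1))) -> 0
  row 14 [01110]: (((1 XOR 1) IMPLIES NOT 1) IMPLIES ((1 OR 1) XOR (NOT 1 OR 1))) -> 0
  row 15 [01111]: (((1 XOR 1) IMPLIES NOT 1) IMPLIES ((1 OR 1) XOR (NOT 1 OR 1))) -> 0
  row 16 [10000]: (((0 XOR 0) IMPLIES NOT 0) IMPLIES ((0 OR 0) XOR (NOT 0 OR 0))) -> 1
  row 17 [10001]: (((0 XOR 0) IMPLIES NOT 0) IMPLIES ((0 OR 0) XOR (NOT 0 OR 0))) -> 1
  row 18 [10010]: (((0 XOR 0) IMPLIES NOT 0) IMPLIES ((0 OR 0) XOR (NOT 0 OR 0))) -> 1
  row 19 [10011]: (((0 XOR 0) IMPLIES NOT 0) IMPLIES ((0 OR 0) XOR (NOT 0 OR 0))) -> 1
  row 20 [10100]: (((0 XOR 0) IMPLIES NOT 1) IMPLIES ((1 OR 0) XOR (NOT 1 OR 0))) -> 1
  row 21 [10101]: (((0 XOR 0) IMPLIES NOT 1) IMPLIES ((1 OR 0) XOR (NOT 1 OR 0))) -> 1
  row 22 [10110]: (((0 XOR 0) IMPLIES NOT 1) IMPLIES ((1 OR 0) XOR (NOT 1 OR 0))) -> 1
  row 23 [10111]: (((0 XOR 0) IMPLIES NOT 1) IMPLIES ((1 OR 0) XOR (NOT 1 OR 0))) -> 1
  row 24 [11000]: (((1 XOR 1) IMPLIES NOT 0) IMPLIES ((0 OR 1) XOR (NOT 0 OR 1))) -> 0
  row 25 [11001]: (((1 XOR 1) IMPLIES NOT 0) IMPLIES ((0 OR 1) XOR (NOT 0 OR 1))) -> 0
  row 26 [11010]: (((1 XOR 1) IMPLIES NOT 0) IMPLIES ((0 OR 1) XOR (NOT 0 OR 1))) -> 0
  row 27 [11011]: (((1 XOR 1) IMPLIES NOT 0) IMPLIES ((0 OR 1) XOR (NOT 0 OR 1))) -> 0
  row 28 [11100]: (((1 XOR 1) IMPLIES NOT 1) IMPLIES ((1 OR 1) XOR (NOT 1 OR 1))) -> 0
  row 29 [11101]: (((1 XOR 1) IMPLIES NOT 1) IMPLIES ((1 OR 1) XOR (NOT 1 OR 1))) -> 0
  row 30 [11110]: (((1 XOR 1) IMPLIES NOT 1) IMPLIES ((1 OR 1) XOR (NOT 1 OR 1))) -> 0
  row 31 [11111]: (((1 XOR 1) IMPLIES NOT 1) IMPLIES ((1 OR 1) XOR (NOT 1 OR 1))) -> 0
Full result column, 4 rows per line (a,b,c fixed per line; d,e runs 00..11 left to right):
  rows 0-3 [a,b,c=000]: 1111  = hex F
  rows 4-7 [a,b,c=001]: 1111  = hex F
  rows 8-11 [a,b,c=010]: 0000  = hex 0
  rows 12-15 [a,b,c=011]: 0000  = hex 0
  rows 16-19 [a,b,c=100]: 1111  = hex F
  rows 20-23 [a,b,c=101]: 1111  = hex F
  rows 24-27 [a,b,c=110]: 0000  = hex 0
  rows 28-31 [a,b,c=111]: 0000  = hex 0
Output column (row 0 .. row 31) = 11111111000000001111111100000000
Output column grouped in 4s = 1111 1111 0000 0000 1111 1111 0000 0000 = 0xFF00FF00
Convert to decimal digit by digit (value = value*16 + digit):
  F -> 15
  15*16 + 15 (F) = 255
  255*16 + 0 = 4080
  4080*16 + 0 = 65280
  65280*16 + 15 (F) = 1044495
  1044495*16 + 15 (F) = 16711935
  16711935*16 + 0 = 267390960
  267390960*16 + 0 = 4278255360
Decimal = 4278255360

4278255360


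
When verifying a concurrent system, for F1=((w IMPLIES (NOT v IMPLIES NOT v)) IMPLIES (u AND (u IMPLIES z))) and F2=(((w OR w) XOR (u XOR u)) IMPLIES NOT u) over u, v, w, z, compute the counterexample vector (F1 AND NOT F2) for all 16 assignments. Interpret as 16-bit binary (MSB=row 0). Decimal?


F1 = ((w IMPLIES (NOT v IMPLIES NOT v)) IMPLIES (u AND (u IMPLIES z)))
F2 = (((w OR w) XOR (u XOR u)) IMPLIES NOT u)
Counterexample to F1=>F2 is where F1=1 and F2=0.
Evaluate each row (bits = u,v,w,z, MSB first):
  row 0 [0000]: F1=0 F2=1 -> F1&~F2 -> 0
  row 1 [0001]: F1=0 F2=1 -> F1&~F2 -> 0
  row 2 [0010]: F1=0 F2=1 -> F1&~F2 -> 0
  row 3 [0011]: F1=0 F2=1 -> F1&~F2 -> 0
  row 4 [0100]: F1=0 F2=1 -> F1&~F2 -> 0
  row 5 [0101]: F1=0 F2=1 -> F1&~F2 -> 0
  row 6 [0110]: F1=0 F2=1 -> F1&~F2 -> 0
  row 7 [0111]: F1=0 F2=1 -> F1&~F2 -> 0
  row 8 [1000]: F1=0 F2=1 -> F1&~F2 -> 0
  row 9 [1001]: F1=1 F2=1 -> F1&~F2 -> 0
  row 10 [1010]: F1=0 F2=0 -> F1&~F2 -> 0
  row 11 [1011]: F1=1 F2=0 -> F1&~F2 -> 1
  row 12 [1100]: F1=0 F2=1 -> F1&~F2 -> 0
  row 13 [1101]: F1=1 F2=1 -> F1&~F2 -> 0
  row 14 [1110]: F1=0 F2=0 -> F1&~F2 -> 0
  row 15 [1111]: F1=1 F2=0 -> F1&~F2 -> 1
Full result column, 4 rows per line (u,v fixed per line; w,z runs 00..11 left to right):
  rows 0-3 [u,v=00]: 0000  = hex 0
  rows 4-7 [u,v=01]: 0000  = hex 0
  rows 8-11 [u,v=10]: 0001  = hex 1
  rows 12-15 [u,v=11]: 0001  = hex 1
Counterexample vector (row 0 .. row 15) = 0000000000010001
Output column grouped in 4s = 0000 0000 0001 0001 = 0x0011
Convert to decimal digit by digit (value = value*16 + digit):
  0 -> 0
  0*16 + 0 = 0
  0*16 + 1 = 1
  1*16 + 1 = 17
Decimal = 17

17


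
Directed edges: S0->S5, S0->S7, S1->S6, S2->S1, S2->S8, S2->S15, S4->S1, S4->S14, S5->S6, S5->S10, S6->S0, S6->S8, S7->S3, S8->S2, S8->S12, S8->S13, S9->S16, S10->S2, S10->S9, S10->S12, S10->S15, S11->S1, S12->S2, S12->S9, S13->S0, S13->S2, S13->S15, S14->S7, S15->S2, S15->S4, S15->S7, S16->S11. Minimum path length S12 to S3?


BFS layer-by-layer from S12:
  dist 0: {S12}
  dist 1: {S2, S9}
  dist 2: {S1, S8, S15, S16}
  dist 3: {S4, S6, S7, S11, S13}
  dist 4: {S0, S3, S14}
  -> S3 reached at distance 4
Shortest path length = 4

4


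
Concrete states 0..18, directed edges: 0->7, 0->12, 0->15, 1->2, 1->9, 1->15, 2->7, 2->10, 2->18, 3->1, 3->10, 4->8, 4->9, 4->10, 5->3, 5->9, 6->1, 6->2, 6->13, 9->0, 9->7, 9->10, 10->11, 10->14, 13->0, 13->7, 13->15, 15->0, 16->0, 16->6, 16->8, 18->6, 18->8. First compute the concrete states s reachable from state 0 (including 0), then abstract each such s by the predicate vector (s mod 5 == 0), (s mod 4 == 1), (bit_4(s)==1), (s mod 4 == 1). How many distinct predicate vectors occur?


BFS from 0:
Concrete reachable: {0, 7, 12, 15}
Abstract via predicates (s mod 5 == 0), (s mod 4 == 1), (bit_4(s)==1), (s mod 4 == 1):
  (0,0,0,0) <- {7, 12}
  (1,0,0,0) <- {0, 15}
Distinct abstract states = 2

2


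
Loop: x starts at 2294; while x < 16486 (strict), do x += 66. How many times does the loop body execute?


Step 1: x goes from 2294 toward 16486 by 66; the body runs while x<16486, so iterations = ceil((bound-start)/step)
Step 2: Distance=14192
Step 3: ceil(14192/66)=216

216


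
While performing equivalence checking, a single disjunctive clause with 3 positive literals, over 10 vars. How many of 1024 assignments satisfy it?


Step 1: Total=2^10=1024
Step 2: Unsat when all 3 false: 2^7=128
Step 3: Sat=1024-128=896

896


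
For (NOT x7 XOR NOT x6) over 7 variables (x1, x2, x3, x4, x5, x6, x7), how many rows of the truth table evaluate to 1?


Formula: (NOT x7 XOR NOT x6) over 7 vars (128 rows)
Evaluate each row (x1, x2, x3, x4, x5, x6, x7 as bits, MSB first):
  row 0 [0000000]: (NOT 0 XOR NOT 0) -> 0
  row 1 [0000001]: (NOT 1 XOR NOT 0) -> 1
  row 2 [0000010]: (NOT 0 XOR NOT 1) -> 1
  row 3 [0000011]: (NOT 1 XOR NOT 1) -> 0
  row 4 [0000100]: (NOT 0 XOR NOT 0) -> 0
  (every remaining row is evaluated the same way; all 128 results are listed next)
Full result column, 8 rows per line (x1,x2,x3,x4 fixed per line; x5,x6,x7 runs 000..111 left to right):
  rows 0-7 [x1,x2,x3,x4=0000]: 01100110  (ones: 4)
  rows 8-15 [x1,x2,x3,x4=0001]: 01100110  (ones: 4)
  rows 16-23 [x1,x2,x3,x4=0010]: 01100110  (ones: 4)
  rows 24-31 [x1,x2,x3,x4=0011]: 01100110  (ones: 4)
  rows 32-39 [x1,x2,x3,x4=0100]: 01100110  (ones: 4)
  rows 40-47 [x1,x2,x3,x4=0101]: 01100110  (ones: 4)
  rows 48-55 [x1,x2,x3,x4=0110]: 01100110  (ones: 4)
  rows 56-63 [x1,x2,x3,x4=0111]: 01100110  (ones: 4)
  rows 64-71 [x1,x2,x3,x4=1000]: 01100110  (ones: 4)
  rows 72-79 [x1,x2,x3,x4=1001]: 01100110  (ones: 4)
  rows 80-87 [x1,x2,x3,x4=1010]: 01100110  (ones: 4)
  rows 88-95 [x1,x2,x3,x4=1011]: 01100110  (ones: 4)
  rows 96-103 [x1,x2,x3,x4=1100]: 01100110  (ones: 4)
  rows 104-111 [x1,x2,x3,x4=1101]: 01100110  (ones: 4)
  rows 112-119 [x1,x2,x3,x4=1110]: 01100110  (ones: 4)
  rows 120-127 [x1,x2,x3,x4=1111]: 01100110  (ones: 4)
Count of 1-rows = 4+4+4+4+4+4+4+4+4+4+4+4+4+4+4+4 = 64

64


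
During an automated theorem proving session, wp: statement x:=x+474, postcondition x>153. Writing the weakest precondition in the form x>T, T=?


Formula: wp(x:=E, P) = P[E/x] (substitute E for x in postcondition)
Step 1: Postcondition: x>153
Step 2: Substitute x+474 for x: x+474>153
Step 3: Solve for x: x > 153-474 = -321

-321


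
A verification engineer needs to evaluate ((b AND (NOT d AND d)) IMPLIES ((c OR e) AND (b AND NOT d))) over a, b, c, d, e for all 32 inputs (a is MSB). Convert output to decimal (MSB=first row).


Formula: ((b AND (NOT d AND d)) IMPLIES ((c OR e) AND (b AND NOT d))) over a, b, c, d, e (32 rows)
Evaluate each row (bits = a,b,c,d,e, MSB first):
  row 0 [00000]: ((0 AND (NOT 0 AND 0)) IMPLIES ((0 OR 0) AND (0 AND NOT 0))) -> 1
  row 1 [00001]: ((0 AND (NOT 0 AND 0)) IMPLIES ((0 OR 1) AND (0 AND NOT 0))) -> 1
  row 2 [00010]: ((0 AND (NOT 1 AND 1)) IMPLIES ((0 OR 0) AND (0 AND NOT 1))) -> 1
  row 3 [00011]: ((0 AND (NOT 1 AND 1)) IMPLIES ((0 OR 1) AND (0 AND NOT 1))) -> 1
  row 4 [00100]: ((0 AND (NOT 0 AND 0)) IMPLIES ((1 OR 0) AND (0 AND NOT 0))) -> 1
  row 5 [00101]: ((0 AND (NOT 0 AND 0)) IMPLIES ((1 OR 1) AND (0 AND NOT 0))) -> 1
  row 6 [00110]: ((0 AND (NOT 1 AND 1)) IMPLIES ((1 OR 0) AND (0 AND NOT 1))) -> 1
  row 7 [00111]: ((0 AND (NOT 1 AND 1)) IMPLIES ((1 OR 1) AND (0 AND NOT 1))) -> 1
  row 8 [01000]: ((1 AND (NOT 0 AND 0)) IMPLIES ((0 OR 0) AND (1 AND NOT 0))) -> 1
  row 9 [01001]: ((1 AND (NOT 0 AND 0)) IMPLIES ((0 OR 1) AND (1 AND NOT 0))) -> 1
  row 10 [01010]: ((1 AND (NOT 1 AND 1)) IMPLIES ((0 OR 0) AND (1 AND NOT 1))) -> 1
  row 11 [01011]: ((1 AND (NOT 1 AND 1)) IMPLIES ((0 OR 1) AND (1 AND NOT 1))) -> 1
  row 12 [01100]: ((1 AND (NOT 0 AND 0)) IMPLIES ((1 OR 0) AND (1 AND NOT 0))) -> 1
  row 13 [01101]: ((1 AND (NOT 0 AND 0)) IMPLIES ((1 OR 1) AND (1 AND NOT 0))) -> 1
  row 14 [01110]: ((1 AND (NOT 1 AND 1)) IMPLIES ((1 OR 0) AND (1 AND NOT 1))) -> 1
  row 15 [01111]: ((1 AND (NOT 1 AND 1)) IMPLIES ((1 OR 1) AND (1 AND NOT 1))) -> 1
  row 16 [10000]: ((0 AND (NOT 0 AND 0)) IMPLIES ((0 OR 0) AND (0 AND NOT 0))) -> 1
  row 17 [10001]: ((0 AND (NOT 0 AND 0)) IMPLIES ((0 OR 1) AND (0 AND NOT 0))) -> 1
  row 18 [10010]: ((0 AND (NOT 1 AND 1)) IMPLIES ((0 OR 0) AND (0 AND NOT 1))) -> 1
  row 19 [10011]: ((0 AND (NOT 1 AND 1)) IMPLIES ((0 OR 1) AND (0 AND NOT 1))) -> 1
  row 20 [10100]: ((0 AND (NOT 0 AND 0)) IMPLIES ((1 OR 0) AND (0 AND NOT 0))) -> 1
  row 21 [10101]: ((0 AND (NOT 0 AND 0)) IMPLIES ((1 OR 1) AND (0 AND NOT 0))) -> 1
  row 22 [10110]: ((0 AND (NOT 1 AND 1)) IMPLIES ((1 OR 0) AND (0 AND NOT 1))) -> 1
  row 23 [10111]: ((0 AND (NOT 1 AND 1)) IMPLIES ((1 OR 1) AND (0 AND NOT 1))) -> 1
  row 24 [11000]: ((1 AND (NOT 0 AND 0)) IMPLIES ((0 OR 0) AND (1 AND NOT 0))) -> 1
  row 25 [11001]: ((1 AND (NOT 0 AND 0)) IMPLIES ((0 OR 1) AND (1 AND NOT 0))) -> 1
  row 26 [11010]: ((1 AND (NOT 1 AND 1)) IMPLIES ((0 OR 0) AND (1 AND NOT 1))) -> 1
  row 27 [11011]: ((1 AND (NOT 1 AND 1)) IMPLIES ((0 OR 1) AND (1 AND NOT 1))) -> 1
  row 28 [11100]: ((1 AND (NOT 0 AND 0)) IMPLIES ((1 OR 0) AND (1 AND NOT 0))) -> 1
  row 29 [11101]: ((1 AND (NOT 0 AND 0)) IMPLIES ((1 OR 1) AND (1 AND NOT 0))) -> 1
  row 30 [11110]: ((1 AND (NOT 1 AND 1)) IMPLIES ((1 OR 0) AND (1 AND NOT 1))) -> 1
  row 31 [11111]: ((1 AND (NOT 1 AND 1)) IMPLIES ((1 OR 1) AND (1 AND NOT 1))) -> 1
Full result column, 4 rows per line (a,b,c fixed per line; d,e runs 00..11 left to right):
  rows 0-3 [a,b,c=000]: 1111  = hex F
  rows 4-7 [a,b,c=001]: 1111  = hex F
  rows 8-11 [a,b,c=010]: 1111  = hex F
  rows 12-15 [a,b,c=011]: 1111  = hex F
  rows 16-19 [a,b,c=100]: 1111  = hex F
  rows 20-23 [a,b,c=101]: 1111  = hex F
  rows 24-27 [a,b,c=110]: 1111  = hex F
  rows 28-31 [a,b,c=111]: 1111  = hex F
Output column (row 0 .. row 31) = 11111111111111111111111111111111
Output column grouped in 4s = 1111 1111 1111 1111 1111 1111 1111 1111 = 0xFFFFFFFF
Convert to decimal digit by digit (value = value*16 + digit):
  F -> 15
  15*16 + 15 (F) = 255
  255*16 + 15 (F) = 4095
  4095*16 + 15 (F) = 65535
  65535*16 + 15 (F) = 1048575
  1048575*16 + 15 (F) = 16777215
  16777215*16 + 15 (F) = 268435455
  268435455*16 + 15 (F) = 4294967295
Decimal = 4294967295

4294967295


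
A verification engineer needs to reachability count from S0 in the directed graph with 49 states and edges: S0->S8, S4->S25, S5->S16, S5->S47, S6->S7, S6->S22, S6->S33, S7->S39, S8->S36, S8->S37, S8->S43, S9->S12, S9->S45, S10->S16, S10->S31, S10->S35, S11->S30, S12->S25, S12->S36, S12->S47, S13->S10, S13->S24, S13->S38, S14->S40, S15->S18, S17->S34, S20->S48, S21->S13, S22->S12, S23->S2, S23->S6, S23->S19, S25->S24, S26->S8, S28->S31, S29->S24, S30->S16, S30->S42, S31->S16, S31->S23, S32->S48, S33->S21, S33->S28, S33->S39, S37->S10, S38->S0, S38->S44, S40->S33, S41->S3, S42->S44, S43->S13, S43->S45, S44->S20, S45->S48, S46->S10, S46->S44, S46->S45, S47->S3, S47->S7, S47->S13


BFS from S0:
  layer 0: {S0}
  layer 1: {S8}
  layer 2: {S36, S37, S43}
  layer 3: {S10, S13, S45}
  layer 4: {S16, S24, S31, S35, S38, S48}
  layer 5: {S23, S44}
  layer 6: {S2, S6, S19, S20}
  layer 7: {S7, S22, S33}
  layer 8: {S12, S21, S28, S39}
  layer 9: {S25, S47}
  layer 10: {S3}
Reachable set: {S0, S2, S3, S6, S7, S8, S10, S12, S13, S16, S19, S20, S21, S22, S23, S24, S25, S28, S31, S33, S35, S36, S37, S38, S39, S43, S44, S45, S47, S48}
Count = 30

30


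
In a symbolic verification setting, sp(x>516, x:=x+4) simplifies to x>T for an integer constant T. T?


Formula: sp(P, x:=E) = exists old_x. (x = E[old_x/x]) AND P[old_x/x] (old_x is the value of x before the assignment; eliminate old_x by solving x = E[old_x/x] for old_x)
Step 1: Precondition P: x>516, i.e. old_x > 516
Step 2: Assignment gives x = old_x + 4, so old_x = x - 4
Step 3: Substitute into P: x - 4 > 516
Step 4: Simplify: x > 516+4 = 520

520


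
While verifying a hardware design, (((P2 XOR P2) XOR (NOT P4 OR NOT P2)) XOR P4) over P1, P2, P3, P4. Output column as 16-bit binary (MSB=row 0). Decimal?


Formula: (((P2 XOR P2) XOR (NOT P4 OR NOT P2)) XOR P4) over P1, P2, P3, P4 (16 rows)
Evaluate each row (bits = P1,P2,P3,P4, MSB first):
  row 0 [0000]: (((0 XOR 0) XOR (NOT 0 OR NOT 0)) XOR 0) -> 1
  row 1 [0001]: (((0 XOR 0) XOR (NOT 1 OR NOT 0)) XOR 1) -> 0
  row 2 [0010]: (((0 XOR 0) XOR (NOT 0 OR NOT 0)) XOR 0) -> 1
  row 3 [0011]: (((0 XOR 0) XOR (NOT 1 OR NOT 0)) XOR 1) -> 0
  row 4 [0100]: (((1 XOR 1) XOR (NOT 0 OR NOT 1)) XOR 0) -> 1
  row 5 [0101]: (((1 XOR 1) XOR (NOT 1 OR NOT 1)) XOR 1) -> 1
  row 6 [0110]: (((1 XOR 1) XOR (NOT 0 OR NOT 1)) XOR 0) -> 1
  row 7 [0111]: (((1 XOR 1) XOR (NOT 1 OR NOT 1)) XOR 1) -> 1
  row 8 [1000]: (((0 XOR 0) XOR (NOT 0 OR NOT 0)) XOR 0) -> 1
  row 9 [1001]: (((0 XOR 0) XOR (NOT 1 OR NOT 0)) XOR 1) -> 0
  row 10 [1010]: (((0 XOR 0) XOR (NOT 0 OR NOT 0)) XOR 0) -> 1
  row 11 [1011]: (((0 XOR 0) XOR (NOT 1 OR NOT 0)) XOR 1) -> 0
  row 12 [1100]: (((1 XOR 1) XOR (NOT 0 OR NOT 1)) XOR 0) -> 1
  row 13 [1101]: (((1 XOR 1) XOR (NOT 1 OR NOT 1)) XOR 1) -> 1
  row 14 [1110]: (((1 XOR 1) XOR (NOT 0 OR NOT 1)) XOR 0) -> 1
  row 15 [1111]: (((1 XOR 1) XOR (NOT 1 OR NOT 1)) XOR 1) -> 1
Full result column, 4 rows per line (P1,P2 fixed per line; P3,P4 runs 00..11 left to right):
  rows 0-3 [P1,P2=00]: 1010  = hex A
  rows 4-7 [P1,P2=01]: 1111  = hex F
  rows 8-11 [P1,P2=10]: 1010  = hex A
  rows 12-15 [P1,P2=11]: 1111  = hex F
Output column (row 0 .. row 15) = 1010111110101111
Output column grouped in 4s = 1010 1111 1010 1111 = 0xAFAF
Convert to decimal digit by digit (value = value*16 + digit):
  A -> 10
  10*16 + 15 (F) = 175
  175*16 + 10 (A) = 2810
  2810*16 + 15 (F) = 44975
Decimal = 44975

44975


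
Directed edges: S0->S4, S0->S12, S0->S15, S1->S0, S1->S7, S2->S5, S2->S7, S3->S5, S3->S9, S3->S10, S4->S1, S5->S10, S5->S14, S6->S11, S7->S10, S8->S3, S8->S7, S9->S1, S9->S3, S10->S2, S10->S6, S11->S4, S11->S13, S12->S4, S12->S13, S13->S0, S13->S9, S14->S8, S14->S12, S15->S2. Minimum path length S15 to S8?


BFS layer-by-layer from S15:
  dist 0: {S15}
  dist 1: {S2}
  dist 2: {S5, S7}
  dist 3: {S10, S14}
  dist 4: {S6, S8, S12}
  -> S8 reached at distance 4
Shortest path length = 4

4


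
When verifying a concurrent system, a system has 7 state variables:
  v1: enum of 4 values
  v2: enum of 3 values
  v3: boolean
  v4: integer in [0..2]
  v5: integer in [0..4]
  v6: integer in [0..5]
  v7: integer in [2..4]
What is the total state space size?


State space = product of domain sizes of all variables.
Domain sizes:
  v1 (enum of 4 values): 4
  v2 (enum of 3 values): 3
  v3 (boolean): 2
  v4 (integer in [0..2]): 3
  v5 (integer in [0..4]): 5
  v6 (integer in [0..5]): 6
  v7 (integer in [2..4]): 3
Product = 4 * 3 * 2 * 3 * 5 * 6 * 3 = 6480

6480


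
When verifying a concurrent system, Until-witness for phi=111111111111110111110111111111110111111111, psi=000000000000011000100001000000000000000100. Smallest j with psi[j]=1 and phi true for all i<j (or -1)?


(phi U psi) at 0: need smallest j with psi[j]=1 and phi[i]=1 for all i in [0,j).
Scan from step 0:
  step 0: phi=1, psi=0 -> continue
  step 1: phi=1, psi=0 -> continue
  step 2: phi=1, psi=0 -> continue
  step 3: phi=1, psi=0 -> continue
  step 13: psi=1 and phi held for [0,13) -> witness found
Witness step = 13

13
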